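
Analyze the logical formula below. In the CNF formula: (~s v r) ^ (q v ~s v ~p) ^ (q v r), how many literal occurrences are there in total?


Counting literals in each clause:
Clause 1: 2 literal(s)
Clause 2: 3 literal(s)
Clause 3: 2 literal(s)
Total = 7

7


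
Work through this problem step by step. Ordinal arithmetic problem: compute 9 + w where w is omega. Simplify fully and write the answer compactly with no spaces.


Compute 9 + w.
Ordinal + is associative but NOT commutative; for finite n>0, n + w = w but w + n stays w+n.
Any finite left addend is absorbed by w on the right: 9 + w = w.
Result = w

w


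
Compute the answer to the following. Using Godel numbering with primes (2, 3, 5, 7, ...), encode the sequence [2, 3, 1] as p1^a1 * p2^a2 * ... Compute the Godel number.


Encode each element as an exponent of the corresponding prime:
  2^2 = 4
  3^3 = 27
  5^1 = 5
Product = 4 * 27 * 5 = 540

540


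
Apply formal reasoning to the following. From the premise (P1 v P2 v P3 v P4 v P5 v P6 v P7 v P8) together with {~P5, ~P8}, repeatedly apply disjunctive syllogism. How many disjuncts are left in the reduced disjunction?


Original disjuncts (8): P1, P2, P3, P4, P5, P6, P7, P8
Negated (eliminate): ~P5, ~P8
Remaining disjuncts: P1, P2, P3, P4, P6, P7
Count = 8 - 2 = 6

6


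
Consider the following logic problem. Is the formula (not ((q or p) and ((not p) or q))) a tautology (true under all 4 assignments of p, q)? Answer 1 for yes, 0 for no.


Check all 4 assignments:
p=0, q=0: 1
p=0, q=1: 0
p=1, q=0: 1
p=1, q=1: 0
Satisfying count = 2/4.
Tautology iff count = 4: no.

0


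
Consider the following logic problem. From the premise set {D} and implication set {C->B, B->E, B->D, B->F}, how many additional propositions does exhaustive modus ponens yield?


Initial facts: {D}
Apply modus ponens to closure:
  (no implication fires)
Final known: {D}
New propositions: {(none)}
Count = 0

0


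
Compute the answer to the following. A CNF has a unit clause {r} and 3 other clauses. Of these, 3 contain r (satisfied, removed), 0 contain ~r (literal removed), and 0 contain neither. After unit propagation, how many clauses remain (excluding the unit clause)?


Satisfied (removed): 3
Shortened (remain): 0
Unchanged (remain): 0
Remaining = 0 + 0 = 0

0


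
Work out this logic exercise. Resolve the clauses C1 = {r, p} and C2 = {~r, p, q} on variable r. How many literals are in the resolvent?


Remove r from C1 and ~r from C2.
C1 remainder: {p}
C2 remainder: {p, q}
Union (resolvent): {p, q}
Resolvent has 2 literal(s).

2


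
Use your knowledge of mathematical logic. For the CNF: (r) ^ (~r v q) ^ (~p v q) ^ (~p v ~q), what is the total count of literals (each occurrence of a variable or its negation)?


Counting literals in each clause:
Clause 1: 1 literal(s)
Clause 2: 2 literal(s)
Clause 3: 2 literal(s)
Clause 4: 2 literal(s)
Total = 7

7


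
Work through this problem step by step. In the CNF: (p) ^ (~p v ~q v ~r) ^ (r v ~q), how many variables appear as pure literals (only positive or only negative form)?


Check each variable for pure literal status:
p: mixed (not pure)
q: pure negative
r: mixed (not pure)
Pure literal count = 1

1


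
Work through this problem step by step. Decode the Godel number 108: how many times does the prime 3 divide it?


Factorize 108 by dividing by 3 repeatedly.
Division steps: 3 divides 108 exactly 3 time(s).
Exponent of 3 = 3

3


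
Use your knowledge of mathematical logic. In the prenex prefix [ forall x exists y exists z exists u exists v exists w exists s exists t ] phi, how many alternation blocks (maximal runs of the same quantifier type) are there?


Quantifier-type sequence: A E E E E E E E  (A=forall, E=exists)
Group into maximal same-type runs:
  Ax1 | Ex7
Number of blocks = 2

2


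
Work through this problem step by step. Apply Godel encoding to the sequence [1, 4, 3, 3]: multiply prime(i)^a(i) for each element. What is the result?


Encode each element as an exponent of the corresponding prime:
  2^1 = 2
  3^4 = 81
  5^3 = 125
  7^3 = 343
Product = 2 * 81 * 125 * 343 = 6945750

6945750


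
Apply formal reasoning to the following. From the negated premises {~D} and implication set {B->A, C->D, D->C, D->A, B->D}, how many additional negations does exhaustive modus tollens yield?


Initial negated facts: {~D}
Apply modus tollens to closure:
  ~D and C->D  =>  ~C
  ~D and B->D  =>  ~B
Final negated: {~B, ~C, ~D}
New negations: {~B, ~C}
Count = 2

2


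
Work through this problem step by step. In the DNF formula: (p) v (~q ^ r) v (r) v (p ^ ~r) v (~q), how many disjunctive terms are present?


A DNF formula is a disjunction of terms (conjunctions).
Terms are separated by v.
Counting the disjuncts: 5 terms.

5


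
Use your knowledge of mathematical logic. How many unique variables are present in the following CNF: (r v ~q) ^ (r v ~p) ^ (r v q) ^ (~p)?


Identify each variable that appears in the formula.
Variables found: p, q, r
Count = 3

3


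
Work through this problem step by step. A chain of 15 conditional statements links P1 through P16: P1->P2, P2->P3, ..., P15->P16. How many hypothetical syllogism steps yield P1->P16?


With 15 implications in a chain connecting 16 propositions:
P1->P2, P2->P3, ..., P15->P16
Steps needed = (number of implications) - 1 = 15 - 1 = 14

14


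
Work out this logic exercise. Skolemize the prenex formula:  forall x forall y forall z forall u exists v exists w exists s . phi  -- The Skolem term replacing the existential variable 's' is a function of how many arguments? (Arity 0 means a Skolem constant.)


Quantifier prefix: forall x forall y forall z forall u exists v exists w exists s
's' is existentially quantified at position 7.
Universal variables preceding it: x, y, z, u
Skolem function arity = 4

4


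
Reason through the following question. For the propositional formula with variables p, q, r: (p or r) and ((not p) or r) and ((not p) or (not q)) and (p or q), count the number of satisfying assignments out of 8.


Evaluate all 8 assignments for p, q, r:
p=0, q=0, r=0: 0
p=0, q=0, r=1: 0
p=0, q=1, r=0: 0
p=0, q=1, r=1: 1
p=1, q=0, r=0: 0
p=1, q=0, r=1: 1
p=1, q=1, r=0: 0
p=1, q=1, r=1: 0
Satisfying count = 2

2


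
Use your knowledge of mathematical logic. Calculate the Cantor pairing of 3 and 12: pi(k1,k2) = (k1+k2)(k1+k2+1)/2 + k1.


k1 + k2 = 15
(k1+k2)(k1+k2+1)/2 = 15 * 16 / 2 = 120
pi = 120 + 3 = 123

123


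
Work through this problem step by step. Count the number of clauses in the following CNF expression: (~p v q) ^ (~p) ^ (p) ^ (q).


A CNF formula is a conjunction of clauses.
Clauses are separated by ^.
Counting the conjuncts: 4 clauses.

4


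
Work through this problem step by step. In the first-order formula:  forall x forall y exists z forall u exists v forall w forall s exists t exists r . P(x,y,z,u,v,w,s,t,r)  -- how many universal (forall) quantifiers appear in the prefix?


Quantifier prefix: forall x forall y exists z forall u exists v forall w forall s exists t exists r
Mark each quantifier type:
  U U E U E U U E E
Universal count = 5, Existential count = 4
Asked for universal (forall) quantifiers: 5

5


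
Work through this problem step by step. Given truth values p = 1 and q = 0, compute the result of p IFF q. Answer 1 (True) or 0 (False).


p = 1, q = 0
Operation: p IFF q
Evaluate: 1 IFF 0 = 0

0


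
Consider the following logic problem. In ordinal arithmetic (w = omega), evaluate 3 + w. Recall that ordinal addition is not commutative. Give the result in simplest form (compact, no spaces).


Compute 3 + w.
Ordinal + is associative but NOT commutative; for finite n>0, n + w = w but w + n stays w+n.
Any finite left addend is absorbed by w on the right: 3 + w = w.
Result = w

w


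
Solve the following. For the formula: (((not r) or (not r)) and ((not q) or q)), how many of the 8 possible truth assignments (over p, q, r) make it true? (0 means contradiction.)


Check all 8 assignments:
p=0, q=0, r=0: 1
p=0, q=0, r=1: 0
p=0, q=1, r=0: 1
p=0, q=1, r=1: 0
p=1, q=0, r=0: 1
p=1, q=0, r=1: 0
p=1, q=1, r=0: 1
p=1, q=1, r=1: 0
Count of True = 4

4


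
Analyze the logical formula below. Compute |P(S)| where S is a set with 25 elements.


The power set of a set with n elements has 2^n elements.
|P(S)| = 2^25 = 33554432

33554432


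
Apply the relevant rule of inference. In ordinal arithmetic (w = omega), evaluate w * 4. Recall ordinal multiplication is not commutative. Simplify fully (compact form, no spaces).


Compute w * 4.
Ordinal * is associative and left-distributive over +, but NOT commutative; for finite n>1, n*w = w but w*n stays w*n.
w * 4 means 4 copies of w concatenated: w*4.
Result = w*4

w*4


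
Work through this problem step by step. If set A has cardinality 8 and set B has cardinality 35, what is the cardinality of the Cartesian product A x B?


The Cartesian product A x B contains all ordered pairs (a, b).
|A x B| = |A| * |B| = 8 * 35 = 280

280


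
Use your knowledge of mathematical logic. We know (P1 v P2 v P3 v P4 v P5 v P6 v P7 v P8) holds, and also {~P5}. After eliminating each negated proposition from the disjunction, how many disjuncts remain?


Original disjuncts (8): P1, P2, P3, P4, P5, P6, P7, P8
Negated (eliminate): ~P5
Remaining disjuncts: P1, P2, P3, P4, P6, P7, P8
Count = 8 - 1 = 7

7


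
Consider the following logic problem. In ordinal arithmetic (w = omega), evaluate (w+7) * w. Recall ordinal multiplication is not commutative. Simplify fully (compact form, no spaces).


Compute (w+7) * w.
Ordinal * is associative and left-distributive over +, but NOT commutative; for finite n>1, n*w = w but w*n stays w*n.
(w+7) * w = sup{(w+7)*k : k<w} = sup{w*k+7} = w^2 (the +7 tail is absorbed in the limit).
Result = w^2

w^2


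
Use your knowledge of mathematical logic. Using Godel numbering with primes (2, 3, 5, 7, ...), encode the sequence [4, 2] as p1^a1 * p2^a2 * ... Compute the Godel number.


Encode each element as an exponent of the corresponding prime:
  2^4 = 16
  3^2 = 9
Product = 16 * 9 = 144

144


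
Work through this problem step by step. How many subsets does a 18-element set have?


The power set of a set with n elements has 2^n elements.
|P(S)| = 2^18 = 262144

262144


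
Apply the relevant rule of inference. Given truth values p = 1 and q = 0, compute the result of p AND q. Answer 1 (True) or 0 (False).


p = 1, q = 0
Operation: p AND q
Evaluate: 1 AND 0 = 0

0


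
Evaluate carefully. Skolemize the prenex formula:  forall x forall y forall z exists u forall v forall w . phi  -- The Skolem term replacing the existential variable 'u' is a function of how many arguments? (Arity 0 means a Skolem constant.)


Quantifier prefix: forall x forall y forall z exists u forall v forall w
'u' is existentially quantified at position 4.
Universal variables preceding it: x, y, z
Skolem function arity = 3

3


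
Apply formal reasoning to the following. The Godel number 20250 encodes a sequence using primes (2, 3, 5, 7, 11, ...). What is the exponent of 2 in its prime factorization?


Factorize 20250 by dividing by 2 repeatedly.
Division steps: 2 divides 20250 exactly 1 time(s).
Exponent of 2 = 1

1


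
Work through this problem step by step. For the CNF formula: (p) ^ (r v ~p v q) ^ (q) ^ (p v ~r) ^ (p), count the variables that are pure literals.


Check each variable for pure literal status:
p: mixed (not pure)
q: pure positive
r: mixed (not pure)
Pure literal count = 1

1


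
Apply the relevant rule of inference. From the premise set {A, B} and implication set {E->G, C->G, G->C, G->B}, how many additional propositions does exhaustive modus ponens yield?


Initial facts: {A, B}
Apply modus ponens to closure:
  (no implication fires)
Final known: {A, B}
New propositions: {(none)}
Count = 0

0


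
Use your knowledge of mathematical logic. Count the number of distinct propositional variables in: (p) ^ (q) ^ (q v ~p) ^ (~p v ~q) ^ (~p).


Identify each variable that appears in the formula.
Variables found: p, q
Count = 2

2


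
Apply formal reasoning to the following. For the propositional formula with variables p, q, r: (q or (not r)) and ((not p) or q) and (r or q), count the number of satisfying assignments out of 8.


Evaluate all 8 assignments for p, q, r:
p=0, q=0, r=0: 0
p=0, q=0, r=1: 0
p=0, q=1, r=0: 1
p=0, q=1, r=1: 1
p=1, q=0, r=0: 0
p=1, q=0, r=1: 0
p=1, q=1, r=0: 1
p=1, q=1, r=1: 1
Satisfying count = 4

4


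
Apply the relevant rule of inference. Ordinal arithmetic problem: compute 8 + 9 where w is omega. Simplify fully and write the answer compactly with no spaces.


Compute 8 + 9.
Ordinal + is associative but NOT commutative; for finite n>0, n + w = w but w + n stays w+n.
Both operands finite; ordinal + agrees with natural +: 8 + 9 = 17.
Result = 17

17


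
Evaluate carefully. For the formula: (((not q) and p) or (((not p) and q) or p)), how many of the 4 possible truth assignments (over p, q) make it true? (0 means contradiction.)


Check all 4 assignments:
p=0, q=0: 0
p=0, q=1: 1
p=1, q=0: 1
p=1, q=1: 1
Count of True = 3

3


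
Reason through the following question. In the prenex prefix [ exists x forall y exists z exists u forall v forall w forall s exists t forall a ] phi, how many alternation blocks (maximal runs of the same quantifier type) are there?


Quantifier-type sequence: E A E E A A A E A  (A=forall, E=exists)
Group into maximal same-type runs:
  Ex1 | Ax1 | Ex2 | Ax3 | Ex1 | Ax1
Number of blocks = 6

6


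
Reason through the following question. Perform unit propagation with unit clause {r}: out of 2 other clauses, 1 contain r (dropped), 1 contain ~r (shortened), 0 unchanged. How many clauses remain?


Satisfied (removed): 1
Shortened (remain): 1
Unchanged (remain): 0
Remaining = 1 + 0 = 1

1


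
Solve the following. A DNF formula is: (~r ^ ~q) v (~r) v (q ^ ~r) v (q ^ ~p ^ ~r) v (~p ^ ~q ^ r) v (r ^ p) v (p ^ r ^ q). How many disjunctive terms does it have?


A DNF formula is a disjunction of terms (conjunctions).
Terms are separated by v.
Counting the disjuncts: 7 terms.

7


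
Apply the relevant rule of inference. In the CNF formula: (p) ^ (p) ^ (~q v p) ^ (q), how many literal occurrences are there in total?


Counting literals in each clause:
Clause 1: 1 literal(s)
Clause 2: 1 literal(s)
Clause 3: 2 literal(s)
Clause 4: 1 literal(s)
Total = 5

5


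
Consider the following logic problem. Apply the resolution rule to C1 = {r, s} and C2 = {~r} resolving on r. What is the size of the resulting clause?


Remove r from C1 and ~r from C2.
C1 remainder: {s}
C2 remainder: {}
Union (resolvent): {s}
Resolvent has 1 literal(s).

1


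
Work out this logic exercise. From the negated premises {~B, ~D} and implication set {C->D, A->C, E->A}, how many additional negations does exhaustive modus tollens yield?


Initial negated facts: {~B, ~D}
Apply modus tollens to closure:
  ~D and C->D  =>  ~C
  ~C and A->C  =>  ~A
  ~A and E->A  =>  ~E
Final negated: {~A, ~B, ~C, ~D, ~E}
New negations: {~A, ~C, ~E}
Count = 3

3


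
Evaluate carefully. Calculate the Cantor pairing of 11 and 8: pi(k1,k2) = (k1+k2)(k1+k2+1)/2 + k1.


k1 + k2 = 19
(k1+k2)(k1+k2+1)/2 = 19 * 20 / 2 = 190
pi = 190 + 11 = 201

201


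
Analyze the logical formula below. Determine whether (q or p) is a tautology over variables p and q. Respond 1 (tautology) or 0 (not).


Check all 4 assignments:
p=0, q=0: 0
p=0, q=1: 1
p=1, q=0: 1
p=1, q=1: 1
Satisfying count = 3/4.
Tautology iff count = 4: no.

0


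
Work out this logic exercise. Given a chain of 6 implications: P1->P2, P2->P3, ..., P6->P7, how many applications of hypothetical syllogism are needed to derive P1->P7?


With 6 implications in a chain connecting 7 propositions:
P1->P2, P2->P3, ..., P6->P7
Steps needed = (number of implications) - 1 = 6 - 1 = 5

5


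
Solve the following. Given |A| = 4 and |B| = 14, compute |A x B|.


The Cartesian product A x B contains all ordered pairs (a, b).
|A x B| = |A| * |B| = 4 * 14 = 56

56


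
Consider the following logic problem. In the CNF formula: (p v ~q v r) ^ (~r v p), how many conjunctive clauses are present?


A CNF formula is a conjunction of clauses.
Clauses are separated by ^.
Counting the conjuncts: 2 clauses.

2


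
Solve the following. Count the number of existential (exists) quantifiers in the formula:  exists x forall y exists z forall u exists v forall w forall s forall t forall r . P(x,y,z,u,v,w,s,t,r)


Quantifier prefix: exists x forall y exists z forall u exists v forall w forall s forall t forall r
Mark each quantifier type:
  E U E U E U U U U
Universal count = 6, Existential count = 3
Asked for existential (exists) quantifiers: 3

3


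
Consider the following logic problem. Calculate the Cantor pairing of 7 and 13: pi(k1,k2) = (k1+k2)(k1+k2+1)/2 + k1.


k1 + k2 = 20
(k1+k2)(k1+k2+1)/2 = 20 * 21 / 2 = 210
pi = 210 + 7 = 217

217


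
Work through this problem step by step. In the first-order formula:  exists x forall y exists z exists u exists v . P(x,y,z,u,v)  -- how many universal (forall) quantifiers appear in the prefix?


Quantifier prefix: exists x forall y exists z exists u exists v
Mark each quantifier type:
  E U E E E
Universal count = 1, Existential count = 4
Asked for universal (forall) quantifiers: 1

1


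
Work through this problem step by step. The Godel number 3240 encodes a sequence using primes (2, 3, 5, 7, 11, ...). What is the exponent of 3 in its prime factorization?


Factorize 3240 by dividing by 3 repeatedly.
Division steps: 3 divides 3240 exactly 4 time(s).
Exponent of 3 = 4

4


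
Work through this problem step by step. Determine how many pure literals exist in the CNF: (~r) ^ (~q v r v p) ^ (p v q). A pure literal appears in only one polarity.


Check each variable for pure literal status:
p: pure positive
q: mixed (not pure)
r: mixed (not pure)
Pure literal count = 1

1


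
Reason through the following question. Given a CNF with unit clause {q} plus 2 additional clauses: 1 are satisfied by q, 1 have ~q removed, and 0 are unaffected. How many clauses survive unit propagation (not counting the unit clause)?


Satisfied (removed): 1
Shortened (remain): 1
Unchanged (remain): 0
Remaining = 1 + 0 = 1

1


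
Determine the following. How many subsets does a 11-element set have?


The power set of a set with n elements has 2^n elements.
|P(S)| = 2^11 = 2048

2048


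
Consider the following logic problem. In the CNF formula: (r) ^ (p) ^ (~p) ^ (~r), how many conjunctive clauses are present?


A CNF formula is a conjunction of clauses.
Clauses are separated by ^.
Counting the conjuncts: 4 clauses.

4


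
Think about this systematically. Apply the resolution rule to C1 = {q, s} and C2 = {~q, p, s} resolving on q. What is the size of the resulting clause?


Remove q from C1 and ~q from C2.
C1 remainder: {s}
C2 remainder: {p, s}
Union (resolvent): {p, s}
Resolvent has 2 literal(s).

2


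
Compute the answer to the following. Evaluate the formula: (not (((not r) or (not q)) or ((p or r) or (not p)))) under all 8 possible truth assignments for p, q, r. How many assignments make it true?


Check all 8 assignments:
p=0, q=0, r=0: 0
p=0, q=0, r=1: 0
p=0, q=1, r=0: 0
p=0, q=1, r=1: 0
p=1, q=0, r=0: 0
p=1, q=0, r=1: 0
p=1, q=1, r=0: 0
p=1, q=1, r=1: 0
Count of True = 0

0


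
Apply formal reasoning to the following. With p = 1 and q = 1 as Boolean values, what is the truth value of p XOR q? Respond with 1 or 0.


p = 1, q = 1
Operation: p XOR q
Evaluate: 1 XOR 1 = 0

0


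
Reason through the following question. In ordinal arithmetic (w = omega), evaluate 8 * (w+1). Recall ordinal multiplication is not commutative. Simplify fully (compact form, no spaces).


Compute 8 * (w+1).
Ordinal * is associative and left-distributive over +, but NOT commutative; for finite n>1, n*w = w but w*n stays w*n.
By left-distributivity: 8 * (w+1) = 8*w + 8*1 = w + 8 = w+8.
Result = w+8

w+8


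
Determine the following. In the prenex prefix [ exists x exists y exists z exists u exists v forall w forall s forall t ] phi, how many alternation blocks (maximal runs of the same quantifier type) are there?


Quantifier-type sequence: E E E E E A A A  (A=forall, E=exists)
Group into maximal same-type runs:
  Ex5 | Ax3
Number of blocks = 2

2


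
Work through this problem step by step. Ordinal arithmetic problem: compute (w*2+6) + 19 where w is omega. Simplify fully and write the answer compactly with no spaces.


Compute (w*2+6) + 19.
Ordinal + is associative but NOT commutative; for finite n>0, n + w = w but w + n stays w+n.
By associativity: (w*2+6) + 19 = w*2 + (6+19) = w*2+25.
Result = w*2+25

w*2+25


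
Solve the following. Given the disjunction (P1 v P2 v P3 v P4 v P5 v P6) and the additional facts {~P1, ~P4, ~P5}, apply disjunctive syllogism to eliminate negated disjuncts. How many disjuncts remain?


Original disjuncts (6): P1, P2, P3, P4, P5, P6
Negated (eliminate): ~P1, ~P4, ~P5
Remaining disjuncts: P2, P3, P6
Count = 6 - 3 = 3

3


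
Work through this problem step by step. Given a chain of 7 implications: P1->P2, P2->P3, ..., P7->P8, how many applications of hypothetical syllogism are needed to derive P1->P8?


With 7 implications in a chain connecting 8 propositions:
P1->P2, P2->P3, ..., P7->P8
Steps needed = (number of implications) - 1 = 7 - 1 = 6

6


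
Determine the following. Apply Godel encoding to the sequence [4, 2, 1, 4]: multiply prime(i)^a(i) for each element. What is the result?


Encode each element as an exponent of the corresponding prime:
  2^4 = 16
  3^2 = 9
  5^1 = 5
  7^4 = 2401
Product = 16 * 9 * 5 * 2401 = 1728720

1728720


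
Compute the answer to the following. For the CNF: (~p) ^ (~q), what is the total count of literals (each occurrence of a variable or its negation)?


Counting literals in each clause:
Clause 1: 1 literal(s)
Clause 2: 1 literal(s)
Total = 2

2


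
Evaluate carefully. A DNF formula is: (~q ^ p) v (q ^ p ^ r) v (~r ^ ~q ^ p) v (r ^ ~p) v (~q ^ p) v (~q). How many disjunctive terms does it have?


A DNF formula is a disjunction of terms (conjunctions).
Terms are separated by v.
Counting the disjuncts: 6 terms.

6


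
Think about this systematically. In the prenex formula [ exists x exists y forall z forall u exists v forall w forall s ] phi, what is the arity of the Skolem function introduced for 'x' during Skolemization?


Quantifier prefix: exists x exists y forall z forall u exists v forall w forall s
'x' is existentially quantified at position 1.
No universal quantifiers precede it.
Skolem function arity = 0 (a Skolem constant)

0


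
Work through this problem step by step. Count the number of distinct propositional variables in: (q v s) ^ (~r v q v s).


Identify each variable that appears in the formula.
Variables found: q, r, s
Count = 3

3


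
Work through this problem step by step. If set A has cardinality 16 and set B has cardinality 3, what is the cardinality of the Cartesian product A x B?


The Cartesian product A x B contains all ordered pairs (a, b).
|A x B| = |A| * |B| = 16 * 3 = 48

48


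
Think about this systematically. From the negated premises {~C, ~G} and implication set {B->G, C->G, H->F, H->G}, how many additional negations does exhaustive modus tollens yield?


Initial negated facts: {~C, ~G}
Apply modus tollens to closure:
  ~G and B->G  =>  ~B
  ~G and H->G  =>  ~H
Final negated: {~B, ~C, ~G, ~H}
New negations: {~B, ~H}
Count = 2

2


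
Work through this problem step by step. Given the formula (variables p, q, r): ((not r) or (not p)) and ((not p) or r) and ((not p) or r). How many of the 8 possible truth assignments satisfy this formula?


Evaluate all 8 assignments for p, q, r:
p=0, q=0, r=0: 1
p=0, q=0, r=1: 1
p=0, q=1, r=0: 1
p=0, q=1, r=1: 1
p=1, q=0, r=0: 0
p=1, q=0, r=1: 0
p=1, q=1, r=0: 0
p=1, q=1, r=1: 0
Satisfying count = 4

4


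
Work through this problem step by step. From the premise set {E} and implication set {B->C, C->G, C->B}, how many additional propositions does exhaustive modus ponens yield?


Initial facts: {E}
Apply modus ponens to closure:
  (no implication fires)
Final known: {E}
New propositions: {(none)}
Count = 0

0


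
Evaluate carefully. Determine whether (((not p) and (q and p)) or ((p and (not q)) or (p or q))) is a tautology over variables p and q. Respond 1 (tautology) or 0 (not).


Check all 4 assignments:
p=0, q=0: 0
p=0, q=1: 1
p=1, q=0: 1
p=1, q=1: 1
Satisfying count = 3/4.
Tautology iff count = 4: no.

0


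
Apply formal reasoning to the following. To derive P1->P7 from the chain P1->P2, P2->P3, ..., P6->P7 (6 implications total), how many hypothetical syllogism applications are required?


With 6 implications in a chain connecting 7 propositions:
P1->P2, P2->P3, ..., P6->P7
Steps needed = (number of implications) - 1 = 6 - 1 = 5

5


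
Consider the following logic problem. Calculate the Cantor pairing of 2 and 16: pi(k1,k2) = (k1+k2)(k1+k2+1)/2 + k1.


k1 + k2 = 18
(k1+k2)(k1+k2+1)/2 = 18 * 19 / 2 = 171
pi = 171 + 2 = 173

173


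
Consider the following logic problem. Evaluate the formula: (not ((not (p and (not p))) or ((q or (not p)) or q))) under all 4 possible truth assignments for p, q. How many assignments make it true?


Check all 4 assignments:
p=0, q=0: 0
p=0, q=1: 0
p=1, q=0: 0
p=1, q=1: 0
Count of True = 0

0


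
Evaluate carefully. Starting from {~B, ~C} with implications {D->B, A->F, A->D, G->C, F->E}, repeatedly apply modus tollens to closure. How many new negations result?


Initial negated facts: {~B, ~C}
Apply modus tollens to closure:
  ~B and D->B  =>  ~D
  ~D and A->D  =>  ~A
  ~C and G->C  =>  ~G
Final negated: {~A, ~B, ~C, ~D, ~G}
New negations: {~A, ~D, ~G}
Count = 3

3


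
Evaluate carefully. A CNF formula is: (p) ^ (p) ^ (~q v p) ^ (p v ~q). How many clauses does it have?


A CNF formula is a conjunction of clauses.
Clauses are separated by ^.
Counting the conjuncts: 4 clauses.

4


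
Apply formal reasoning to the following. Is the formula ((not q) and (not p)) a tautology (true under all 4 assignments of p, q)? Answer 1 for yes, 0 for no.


Check all 4 assignments:
p=0, q=0: 1
p=0, q=1: 0
p=1, q=0: 0
p=1, q=1: 0
Satisfying count = 1/4.
Tautology iff count = 4: no.

0


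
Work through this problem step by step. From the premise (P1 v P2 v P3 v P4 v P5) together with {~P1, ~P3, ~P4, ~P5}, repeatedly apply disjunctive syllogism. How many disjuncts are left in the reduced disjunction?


Original disjuncts (5): P1, P2, P3, P4, P5
Negated (eliminate): ~P1, ~P3, ~P4, ~P5
Remaining disjuncts: P2
Count = 5 - 4 = 1

1


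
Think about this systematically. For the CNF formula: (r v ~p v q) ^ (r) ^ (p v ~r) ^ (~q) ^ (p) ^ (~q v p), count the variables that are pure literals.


Check each variable for pure literal status:
p: mixed (not pure)
q: mixed (not pure)
r: mixed (not pure)
Pure literal count = 0

0


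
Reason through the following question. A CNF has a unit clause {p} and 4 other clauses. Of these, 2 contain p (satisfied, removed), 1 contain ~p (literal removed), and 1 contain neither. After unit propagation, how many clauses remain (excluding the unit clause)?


Satisfied (removed): 2
Shortened (remain): 1
Unchanged (remain): 1
Remaining = 1 + 1 = 2

2


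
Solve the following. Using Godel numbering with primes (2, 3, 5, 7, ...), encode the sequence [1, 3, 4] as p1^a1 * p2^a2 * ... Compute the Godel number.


Encode each element as an exponent of the corresponding prime:
  2^1 = 2
  3^3 = 27
  5^4 = 625
Product = 2 * 27 * 625 = 33750

33750


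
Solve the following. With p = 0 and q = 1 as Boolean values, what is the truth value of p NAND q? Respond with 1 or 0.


p = 0, q = 1
Operation: p NAND q
Evaluate: 0 NAND 1 = 1

1


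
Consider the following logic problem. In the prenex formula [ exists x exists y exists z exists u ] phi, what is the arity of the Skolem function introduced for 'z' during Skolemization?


Quantifier prefix: exists x exists y exists z exists u
'z' is existentially quantified at position 3.
No universal quantifiers precede it.
Skolem function arity = 0 (a Skolem constant)

0


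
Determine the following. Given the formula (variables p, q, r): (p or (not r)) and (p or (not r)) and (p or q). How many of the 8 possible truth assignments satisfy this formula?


Evaluate all 8 assignments for p, q, r:
p=0, q=0, r=0: 0
p=0, q=0, r=1: 0
p=0, q=1, r=0: 1
p=0, q=1, r=1: 0
p=1, q=0, r=0: 1
p=1, q=0, r=1: 1
p=1, q=1, r=0: 1
p=1, q=1, r=1: 1
Satisfying count = 5

5


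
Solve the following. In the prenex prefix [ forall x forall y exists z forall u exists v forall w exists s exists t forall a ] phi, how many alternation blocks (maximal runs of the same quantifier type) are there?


Quantifier-type sequence: A A E A E A E E A  (A=forall, E=exists)
Group into maximal same-type runs:
  Ax2 | Ex1 | Ax1 | Ex1 | Ax1 | Ex2 | Ax1
Number of blocks = 7

7


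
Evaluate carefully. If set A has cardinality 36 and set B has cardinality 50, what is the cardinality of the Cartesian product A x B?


The Cartesian product A x B contains all ordered pairs (a, b).
|A x B| = |A| * |B| = 36 * 50 = 1800

1800


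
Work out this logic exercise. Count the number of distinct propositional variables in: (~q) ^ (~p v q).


Identify each variable that appears in the formula.
Variables found: p, q
Count = 2

2


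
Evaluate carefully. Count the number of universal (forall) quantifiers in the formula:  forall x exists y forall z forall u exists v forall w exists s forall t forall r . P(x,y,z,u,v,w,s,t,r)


Quantifier prefix: forall x exists y forall z forall u exists v forall w exists s forall t forall r
Mark each quantifier type:
  U E U U E U E U U
Universal count = 6, Existential count = 3
Asked for universal (forall) quantifiers: 6

6


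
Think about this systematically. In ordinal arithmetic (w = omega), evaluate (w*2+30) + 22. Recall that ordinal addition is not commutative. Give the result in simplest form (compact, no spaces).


Compute (w*2+30) + 22.
Ordinal + is associative but NOT commutative; for finite n>0, n + w = w but w + n stays w+n.
By associativity: (w*2+30) + 22 = w*2 + (30+22) = w*2+52.
Result = w*2+52

w*2+52


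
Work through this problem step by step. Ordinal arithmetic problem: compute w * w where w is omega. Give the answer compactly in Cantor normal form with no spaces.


Compute w * w.
Ordinal * is associative and left-distributive over +, but NOT commutative; for finite n>1, n*w = w but w*n stays w*n.
w * w = w^2 by definition.
Result = w^2

w^2


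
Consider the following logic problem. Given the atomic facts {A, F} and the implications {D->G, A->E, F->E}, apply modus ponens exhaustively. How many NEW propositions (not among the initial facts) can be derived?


Initial facts: {A, F}
Apply modus ponens to closure:
  A and A->E  =>  E
Final known: {A, E, F}
New propositions: {E}
Count = 1

1


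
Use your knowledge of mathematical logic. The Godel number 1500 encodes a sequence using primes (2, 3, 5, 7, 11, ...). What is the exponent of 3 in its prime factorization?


Factorize 1500 by dividing by 3 repeatedly.
Division steps: 3 divides 1500 exactly 1 time(s).
Exponent of 3 = 1

1


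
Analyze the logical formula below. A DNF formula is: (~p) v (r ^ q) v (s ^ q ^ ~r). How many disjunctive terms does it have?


A DNF formula is a disjunction of terms (conjunctions).
Terms are separated by v.
Counting the disjuncts: 3 terms.

3


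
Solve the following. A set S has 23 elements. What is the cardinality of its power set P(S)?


The power set of a set with n elements has 2^n elements.
|P(S)| = 2^23 = 8388608

8388608


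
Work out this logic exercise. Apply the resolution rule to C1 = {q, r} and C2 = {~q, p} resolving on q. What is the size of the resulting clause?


Remove q from C1 and ~q from C2.
C1 remainder: {r}
C2 remainder: {p}
Union (resolvent): {p, r}
Resolvent has 2 literal(s).

2


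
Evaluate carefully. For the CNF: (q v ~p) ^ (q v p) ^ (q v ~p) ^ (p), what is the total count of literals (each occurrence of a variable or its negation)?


Counting literals in each clause:
Clause 1: 2 literal(s)
Clause 2: 2 literal(s)
Clause 3: 2 literal(s)
Clause 4: 1 literal(s)
Total = 7

7


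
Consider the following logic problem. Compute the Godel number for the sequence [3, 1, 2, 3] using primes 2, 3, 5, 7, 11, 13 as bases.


Encode each element as an exponent of the corresponding prime:
  2^3 = 8
  3^1 = 3
  5^2 = 25
  7^3 = 343
Product = 8 * 3 * 25 * 343 = 205800

205800


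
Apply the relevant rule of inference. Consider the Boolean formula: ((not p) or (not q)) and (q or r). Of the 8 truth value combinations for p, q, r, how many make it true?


Evaluate all 8 assignments for p, q, r:
p=0, q=0, r=0: 0
p=0, q=0, r=1: 1
p=0, q=1, r=0: 1
p=0, q=1, r=1: 1
p=1, q=0, r=0: 0
p=1, q=0, r=1: 1
p=1, q=1, r=0: 0
p=1, q=1, r=1: 0
Satisfying count = 4

4


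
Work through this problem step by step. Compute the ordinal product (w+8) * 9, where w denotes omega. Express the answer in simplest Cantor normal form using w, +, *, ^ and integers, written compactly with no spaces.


Compute (w+8) * 9.
Ordinal * is associative and left-distributive over +, but NOT commutative; for finite n>1, n*w = w but w*n stays w*n.
(w+8) * 9 = (w+8) repeated 9 times. Each intermediate +8 is absorbed by the following w; only the last survives: w*9+8.
Result = w*9+8

w*9+8


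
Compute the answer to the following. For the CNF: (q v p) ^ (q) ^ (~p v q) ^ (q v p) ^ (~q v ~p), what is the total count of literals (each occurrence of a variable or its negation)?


Counting literals in each clause:
Clause 1: 2 literal(s)
Clause 2: 1 literal(s)
Clause 3: 2 literal(s)
Clause 4: 2 literal(s)
Clause 5: 2 literal(s)
Total = 9

9


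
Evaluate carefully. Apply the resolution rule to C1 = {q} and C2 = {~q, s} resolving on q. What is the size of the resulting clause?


Remove q from C1 and ~q from C2.
C1 remainder: {}
C2 remainder: {s}
Union (resolvent): {s}
Resolvent has 1 literal(s).

1


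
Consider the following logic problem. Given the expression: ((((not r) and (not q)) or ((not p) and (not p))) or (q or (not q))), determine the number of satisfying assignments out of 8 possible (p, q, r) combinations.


Check all 8 assignments:
p=0, q=0, r=0: 1
p=0, q=0, r=1: 1
p=0, q=1, r=0: 1
p=0, q=1, r=1: 1
p=1, q=0, r=0: 1
p=1, q=0, r=1: 1
p=1, q=1, r=0: 1
p=1, q=1, r=1: 1
Count of True = 8

8


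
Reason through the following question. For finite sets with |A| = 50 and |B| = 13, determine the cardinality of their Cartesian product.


The Cartesian product A x B contains all ordered pairs (a, b).
|A x B| = |A| * |B| = 50 * 13 = 650

650


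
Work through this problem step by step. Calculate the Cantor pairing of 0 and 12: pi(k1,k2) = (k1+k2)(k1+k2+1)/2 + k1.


k1 + k2 = 12
(k1+k2)(k1+k2+1)/2 = 12 * 13 / 2 = 78
pi = 78 + 0 = 78

78


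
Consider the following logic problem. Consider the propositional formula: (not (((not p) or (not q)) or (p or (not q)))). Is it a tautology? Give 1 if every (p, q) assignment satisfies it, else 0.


Check all 4 assignments:
p=0, q=0: 0
p=0, q=1: 0
p=1, q=0: 0
p=1, q=1: 0
Satisfying count = 0/4.
Tautology iff count = 4: no.

0


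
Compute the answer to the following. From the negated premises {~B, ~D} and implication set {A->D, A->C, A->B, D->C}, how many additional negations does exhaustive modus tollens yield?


Initial negated facts: {~B, ~D}
Apply modus tollens to closure:
  ~D and A->D  =>  ~A
Final negated: {~A, ~B, ~D}
New negations: {~A}
Count = 1

1


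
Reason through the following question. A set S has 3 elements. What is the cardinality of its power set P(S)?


The power set of a set with n elements has 2^n elements.
|P(S)| = 2^3 = 8

8


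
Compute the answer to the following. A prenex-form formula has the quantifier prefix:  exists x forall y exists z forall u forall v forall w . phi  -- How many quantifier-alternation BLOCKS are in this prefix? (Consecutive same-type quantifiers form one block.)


Quantifier-type sequence: E A E A A A  (A=forall, E=exists)
Group into maximal same-type runs:
  Ex1 | Ax1 | Ex1 | Ax3
Number of blocks = 4

4


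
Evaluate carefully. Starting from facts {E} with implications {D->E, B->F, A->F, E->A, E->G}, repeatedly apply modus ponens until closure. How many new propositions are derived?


Initial facts: {E}
Apply modus ponens to closure:
  E and E->A  =>  A
  E and E->G  =>  G
  A and A->F  =>  F
Final known: {A, E, F, G}
New propositions: {A, F, G}
Count = 3

3


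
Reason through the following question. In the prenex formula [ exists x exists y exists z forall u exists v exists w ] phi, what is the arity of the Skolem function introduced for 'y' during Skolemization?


Quantifier prefix: exists x exists y exists z forall u exists v exists w
'y' is existentially quantified at position 2.
No universal quantifiers precede it.
Skolem function arity = 0 (a Skolem constant)

0


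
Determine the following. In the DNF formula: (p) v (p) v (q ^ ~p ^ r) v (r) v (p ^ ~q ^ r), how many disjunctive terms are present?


A DNF formula is a disjunction of terms (conjunctions).
Terms are separated by v.
Counting the disjuncts: 5 terms.

5


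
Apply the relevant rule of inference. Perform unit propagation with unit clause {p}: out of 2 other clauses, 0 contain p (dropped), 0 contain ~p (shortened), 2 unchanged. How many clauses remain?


Satisfied (removed): 0
Shortened (remain): 0
Unchanged (remain): 2
Remaining = 0 + 2 = 2

2


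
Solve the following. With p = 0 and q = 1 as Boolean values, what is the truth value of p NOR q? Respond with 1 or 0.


p = 0, q = 1
Operation: p NOR q
Evaluate: 0 NOR 1 = 0

0


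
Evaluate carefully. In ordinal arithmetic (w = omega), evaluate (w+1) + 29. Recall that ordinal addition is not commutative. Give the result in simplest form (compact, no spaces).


Compute (w+1) + 29.
Ordinal + is associative but NOT commutative; for finite n>0, n + w = w but w + n stays w+n.
By associativity: (w+1) + 29 = w + (1+29) = w+30.
Result = w+30

w+30


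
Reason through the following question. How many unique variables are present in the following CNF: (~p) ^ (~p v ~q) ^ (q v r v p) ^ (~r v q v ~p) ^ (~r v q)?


Identify each variable that appears in the formula.
Variables found: p, q, r
Count = 3

3


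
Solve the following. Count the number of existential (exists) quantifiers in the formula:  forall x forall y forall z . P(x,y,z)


Quantifier prefix: forall x forall y forall z
Mark each quantifier type:
  U U U
Universal count = 3, Existential count = 0
Asked for existential (exists) quantifiers: 0

0


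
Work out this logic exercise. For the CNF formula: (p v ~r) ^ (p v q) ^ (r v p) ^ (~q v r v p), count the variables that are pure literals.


Check each variable for pure literal status:
p: pure positive
q: mixed (not pure)
r: mixed (not pure)
Pure literal count = 1

1


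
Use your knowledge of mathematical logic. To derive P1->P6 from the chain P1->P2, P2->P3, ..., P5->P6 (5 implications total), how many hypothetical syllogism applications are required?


With 5 implications in a chain connecting 6 propositions:
P1->P2, P2->P3, ..., P5->P6
Steps needed = (number of implications) - 1 = 5 - 1 = 4

4


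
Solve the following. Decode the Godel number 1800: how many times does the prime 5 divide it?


Factorize 1800 by dividing by 5 repeatedly.
Division steps: 5 divides 1800 exactly 2 time(s).
Exponent of 5 = 2

2


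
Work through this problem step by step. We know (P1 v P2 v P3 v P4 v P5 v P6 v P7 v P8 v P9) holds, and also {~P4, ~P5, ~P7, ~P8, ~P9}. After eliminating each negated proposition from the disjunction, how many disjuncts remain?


Original disjuncts (9): P1, P2, P3, P4, P5, P6, P7, P8, P9
Negated (eliminate): ~P4, ~P5, ~P7, ~P8, ~P9
Remaining disjuncts: P1, P2, P3, P6
Count = 9 - 5 = 4

4
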